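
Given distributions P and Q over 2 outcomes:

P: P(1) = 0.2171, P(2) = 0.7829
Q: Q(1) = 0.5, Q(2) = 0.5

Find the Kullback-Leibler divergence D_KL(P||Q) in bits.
0.2452 bits

D_KL(P||Q) = Σ P(x) log₂(P(x)/Q(x))

Computing term by term:
  P(1)·log₂(P(1)/Q(1)) = 0.2171·log₂(0.2171/0.5) = -0.26129
  P(2)·log₂(P(2)/Q(2)) = 0.7829·log₂(0.7829/0.5) = 0.50646

D_KL(P||Q) = -0.26129 + 0.50646 = 0.24517 ≈ 0.2452 bits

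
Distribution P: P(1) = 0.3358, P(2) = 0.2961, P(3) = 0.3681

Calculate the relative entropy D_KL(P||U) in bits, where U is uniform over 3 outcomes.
0.0057 bits

U(i) = 1/3 for all i

D_KL(P||U) = Σ P(x) log₂(P(x) / (1/3))
           = Σ P(x) log₂(P(x)) + log₂(3)
           = log₂(3) - H(P)

H(P) = -Σ P(x) log₂(P(x)):
  -P(1)·log₂(P(1)) = -(0.3358)·log₂(0.3358) = 0.52866
  -P(2)·log₂(P(2)) = -(0.2961)·log₂(0.2961) = 0.51991
  -P(3)·log₂(P(3)) = -(0.3681)·log₂(0.3681) = 0.53074
H(P) = 0.52866 + 0.51991 + 0.53074 = 1.57931 bits

log₂(3) = 1.58496 bits

D_KL(P||U) = 1.58496 - 1.57931 = 0.00565 ≈ 0.0057 bits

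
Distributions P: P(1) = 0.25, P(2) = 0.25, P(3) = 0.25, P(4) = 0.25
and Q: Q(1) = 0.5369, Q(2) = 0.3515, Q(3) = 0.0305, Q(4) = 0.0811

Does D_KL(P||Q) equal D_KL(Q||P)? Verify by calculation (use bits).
D_KL(P||Q) = 0.7662 bits, D_KL(Q||P) = 0.5406 bits. No — D_KL(P||Q) ≠ D_KL(Q||P) for this pair.

D_KL(P||Q) = Σ P(x) log₂(P(x)/Q(x))

Computing term by term:
  P(1)·log₂(P(1)/Q(1)) = 0.25·log₂(0.25/0.5369) = -0.27568
  P(2)·log₂(P(2)/Q(2)) = 0.25·log₂(0.25/0.3515) = -0.12290
  P(3)·log₂(P(3)/Q(3)) = 0.25·log₂(0.25/0.0305) = 0.75876
  P(4)·log₂(P(4)/Q(4)) = 0.25·log₂(0.25/0.0811) = 0.40604

D_KL(P||Q) = -0.27568 - 0.12290 + 0.75876 + 0.40604 = 0.76622 ≈ 0.7662 bits

D_KL(Q||P) = Σ Q(x) log₂(Q(x)/P(x))

Computing term by term:
  Q(1)·log₂(Q(1)/P(1)) = 0.5369·log₂(0.5369/0.25) = 0.59205
  Q(2)·log₂(Q(2)/P(2)) = 0.3515·log₂(0.3515/0.25) = 0.17280
  Q(3)·log₂(Q(3)/P(3)) = 0.0305·log₂(0.0305/0.25) = -0.09257
  Q(4)·log₂(Q(4)/P(4)) = 0.0811·log₂(0.0811/0.25) = -0.13172

D_KL(Q||P) = 0.59205 + 0.17280 - 0.09257 - 0.13172 = 0.54056 ≈ 0.5406 bits

These are NOT equal (difference: 0.2256 bits). KL divergence is asymmetric: D_KL(P||Q) ≠ D_KL(Q||P) in general.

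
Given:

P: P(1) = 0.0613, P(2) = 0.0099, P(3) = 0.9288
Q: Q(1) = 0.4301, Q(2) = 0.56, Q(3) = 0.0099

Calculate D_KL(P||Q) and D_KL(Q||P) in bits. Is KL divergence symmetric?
D_KL(P||Q) = 5.8554 bits, D_KL(Q||P) = 4.4043 bits. No, KL divergence is not symmetric.

D_KL(P||Q) = Σ P(x) log₂(P(x)/Q(x))

Computing term by term:
  P(1)·log₂(P(1)/Q(1)) = 0.0613·log₂(0.0613/0.4301) = -0.17230
  P(2)·log₂(P(2)/Q(2)) = 0.0099·log₂(0.0099/0.56) = -0.05764
  P(3)·log₂(P(3)/Q(3)) = 0.9288·log₂(0.9288/0.0099) = 6.08531

D_KL(P||Q) = -0.17230 - 0.05764 + 6.08531 = 5.85537 ≈ 5.8554 bits

D_KL(Q||P) = Σ Q(x) log₂(Q(x)/P(x))

Computing term by term:
  Q(1)·log₂(Q(1)/P(1)) = 0.4301·log₂(0.4301/0.0613) = 1.20889
  Q(2)·log₂(Q(2)/P(2)) = 0.56·log₂(0.56/0.0099) = 3.26024
  Q(3)·log₂(Q(3)/P(3)) = 0.0099·log₂(0.0099/0.9288) = -0.06486

D_KL(Q||P) = 1.20889 + 3.26024 - 0.06486 = 4.40427 ≈ 4.4043 bits

These are NOT equal (difference: 1.4511 bits). KL divergence is asymmetric: D_KL(P||Q) ≠ D_KL(Q||P) in general.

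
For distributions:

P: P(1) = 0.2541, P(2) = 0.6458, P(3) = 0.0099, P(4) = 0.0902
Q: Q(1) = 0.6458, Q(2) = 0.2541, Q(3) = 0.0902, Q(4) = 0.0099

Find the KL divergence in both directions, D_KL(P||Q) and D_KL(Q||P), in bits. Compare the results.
D_KL(P||Q) = 0.7831 bits, D_KL(Q||P) = 0.7831 bits. The two directions give exactly the same value for this pair.

D_KL(P||Q) = Σ P(x) log₂(P(x)/Q(x))

Computing term by term:
  P(1)·log₂(P(1)/Q(1)) = 0.2541·log₂(0.2541/0.6458) = -0.34194
  P(2)·log₂(P(2)/Q(2)) = 0.6458·log₂(0.6458/0.2541) = 0.86905
  P(3)·log₂(P(3)/Q(3)) = 0.0099·log₂(0.0099/0.0902) = -0.03156
  P(4)·log₂(P(4)/Q(4)) = 0.0902·log₂(0.0902/0.0099) = 0.28752

D_KL(P||Q) = -0.34194 + 0.86905 - 0.03156 + 0.28752 = 0.78307 ≈ 0.7831 bits

D_KL(Q||P) = Σ Q(x) log₂(Q(x)/P(x))

Computing term by term:
  Q(1)·log₂(Q(1)/P(1)) = 0.6458·log₂(0.6458/0.2541) = 0.86905
  Q(2)·log₂(Q(2)/P(2)) = 0.2541·log₂(0.2541/0.6458) = -0.34194
  Q(3)·log₂(Q(3)/P(3)) = 0.0902·log₂(0.0902/0.0099) = 0.28752
  Q(4)·log₂(Q(4)/P(4)) = 0.0099·log₂(0.0099/0.0902) = -0.03156

D_KL(Q||P) = 0.86905 - 0.34194 + 0.28752 - 0.03156 = 0.78307 ≈ 0.7831 bits

These ARE equal here. Q is P with outcomes relabeled (Q(1) = P(2), Q(2) = P(1), Q(3) = P(4), Q(4) = P(3)) by a relabeling that is its own inverse, so the two sums contain exactly the same terms in a different order. This is a special case — KL divergence is not symmetric in general: D_KL(P||Q) ≠ D_KL(Q||P) for most P, Q.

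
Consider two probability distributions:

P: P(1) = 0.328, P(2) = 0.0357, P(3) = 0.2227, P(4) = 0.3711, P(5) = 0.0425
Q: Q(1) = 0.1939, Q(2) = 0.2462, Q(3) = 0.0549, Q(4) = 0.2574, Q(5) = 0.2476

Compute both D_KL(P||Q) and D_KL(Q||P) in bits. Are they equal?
D_KL(P||Q) = 0.6870 bits, D_KL(Q||P) = 0.9216 bits. No, they are not equal.

D_KL(P||Q) = Σ P(x) log₂(P(x)/Q(x))

Computing term by term:
  P(1)·log₂(P(1)/Q(1)) = 0.328·log₂(0.328/0.1939) = 0.24875
  P(2)·log₂(P(2)/Q(2)) = 0.0357·log₂(0.0357/0.2462) = -0.09945
  P(3)·log₂(P(3)/Q(3)) = 0.2227·log₂(0.2227/0.0549) = 0.44990
  P(4)·log₂(P(4)/Q(4)) = 0.3711·log₂(0.3711/0.2574) = 0.19587
  P(5)·log₂(P(5)/Q(5)) = 0.0425·log₂(0.0425/0.2476) = -0.10806

D_KL(P||Q) = 0.24875 - 0.09945 + 0.44990 + 0.19587 - 0.10806 = 0.68701 ≈ 0.6870 bits

D_KL(Q||P) = Σ Q(x) log₂(Q(x)/P(x))

Computing term by term:
  Q(1)·log₂(Q(1)/P(1)) = 0.1939·log₂(0.1939/0.328) = -0.14705
  Q(2)·log₂(Q(2)/P(2)) = 0.2462·log₂(0.2462/0.0357) = 0.68587
  Q(3)·log₂(Q(3)/P(3)) = 0.0549·log₂(0.0549/0.2227) = -0.11091
  Q(4)·log₂(Q(4)/P(4)) = 0.2574·log₂(0.2574/0.3711) = -0.13585
  Q(5)·log₂(Q(5)/P(5)) = 0.2476·log₂(0.2476/0.0425) = 0.62952

D_KL(Q||P) = -0.14705 + 0.68587 - 0.11091 - 0.13585 + 0.62952 = 0.92158 ≈ 0.9216 bits

These are NOT equal (difference: 0.2346 bits). KL divergence is asymmetric: D_KL(P||Q) ≠ D_KL(Q||P) in general.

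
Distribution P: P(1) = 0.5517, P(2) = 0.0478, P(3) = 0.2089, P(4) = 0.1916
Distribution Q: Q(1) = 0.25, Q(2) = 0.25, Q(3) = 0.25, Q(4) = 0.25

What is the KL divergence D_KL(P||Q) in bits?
0.3883 bits

D_KL(P||Q) = Σ P(x) log₂(P(x)/Q(x))

Computing term by term:
  P(1)·log₂(P(1)/Q(1)) = 0.5517·log₂(0.5517/0.25) = 0.63002
  P(2)·log₂(P(2)/Q(2)) = 0.0478·log₂(0.0478/0.25) = -0.11409
  P(3)·log₂(P(3)/Q(3)) = 0.2089·log₂(0.2089/0.25) = -0.05413
  P(4)·log₂(P(4)/Q(4)) = 0.1916·log₂(0.1916/0.25) = -0.07354

D_KL(P||Q) = 0.63002 - 0.11409 - 0.05413 - 0.07354 = 0.38826 ≈ 0.3883 bits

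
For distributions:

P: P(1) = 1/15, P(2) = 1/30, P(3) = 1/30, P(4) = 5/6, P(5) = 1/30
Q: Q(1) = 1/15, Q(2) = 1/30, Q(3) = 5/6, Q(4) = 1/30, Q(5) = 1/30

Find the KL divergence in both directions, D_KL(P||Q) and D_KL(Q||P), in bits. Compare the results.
D_KL(P||Q) = 3.7151 bits, D_KL(Q||P) = 3.7151 bits. The two directions give exactly the same value for this pair.

D_KL(P||Q) = Σ P(x) log₂(P(x)/Q(x))

Computing term by term:
  P(1)·log₂(P(1)/Q(1)) = (1/15)·log₂((1/15)/(1/15)) = 0.00000
  P(2)·log₂(P(2)/Q(2)) = (1/30)·log₂((1/30)/(1/30)) = 0.00000
  P(3)·log₂(P(3)/Q(3)) = (1/30)·log₂((1/30)/(5/6)) = -0.15480
  P(4)·log₂(P(4)/Q(4)) = (5/6)·log₂((5/6)/(1/30)) = 3.86988
  P(5)·log₂(P(5)/Q(5)) = (1/30)·log₂((1/30)/(1/30)) = 0.00000

D_KL(P||Q) = 0.00000 + 0.00000 - 0.15480 + 3.86988 + 0.00000 = 3.71508 ≈ 3.7151 bits

D_KL(Q||P) = Σ Q(x) log₂(Q(x)/P(x))

Computing term by term:
  Q(1)·log₂(Q(1)/P(1)) = (1/15)·log₂((1/15)/(1/15)) = 0.00000
  Q(2)·log₂(Q(2)/P(2)) = (1/30)·log₂((1/30)/(1/30)) = 0.00000
  Q(3)·log₂(Q(3)/P(3)) = (5/6)·log₂((5/6)/(1/30)) = 3.86988
  Q(4)·log₂(Q(4)/P(4)) = (1/30)·log₂((1/30)/(5/6)) = -0.15480
  Q(5)·log₂(Q(5)/P(5)) = (1/30)·log₂((1/30)/(1/30)) = 0.00000

D_KL(Q||P) = 0.00000 + 0.00000 + 3.86988 - 0.15480 + 0.00000 = 3.71508 ≈ 3.7151 bits

These ARE equal here. Q is P with outcomes relabeled (Q(3) = P(4), Q(4) = P(3)) by a relabeling that is its own inverse, so the two sums contain exactly the same terms in a different order. This is a special case — KL divergence is not symmetric in general: D_KL(P||Q) ≠ D_KL(Q||P) for most P, Q.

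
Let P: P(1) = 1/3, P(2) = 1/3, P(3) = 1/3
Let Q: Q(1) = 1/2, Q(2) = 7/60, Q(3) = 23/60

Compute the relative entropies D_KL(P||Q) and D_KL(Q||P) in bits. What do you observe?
D_KL(P||Q) = 0.2427 bits, D_KL(Q||P) = 0.1931 bits. The two directions give different values (D_KL(P||Q) exceeds D_KL(Q||P) by 0.0496 bits): KL divergence is asymmetric.

D_KL(P||Q) = Σ P(x) log₂(P(x)/Q(x))

Computing term by term:
  P(1)·log₂(P(1)/Q(1)) = (1/3)·log₂((1/3)/(1/2)) = -0.19499
  P(2)·log₂(P(2)/Q(2)) = (1/3)·log₂((1/3)/(7/60)) = 0.50486
  P(3)·log₂(P(3)/Q(3)) = (1/3)·log₂((1/3)/(23/60)) = -0.06721

D_KL(P||Q) = -0.19499 + 0.50486 - 0.06721 = 0.24266 ≈ 0.2427 bits

D_KL(Q||P) = Σ Q(x) log₂(Q(x)/P(x))

Computing term by term:
  Q(1)·log₂(Q(1)/P(1)) = (1/2)·log₂((1/2)/(1/3)) = 0.29248
  Q(2)·log₂(Q(2)/P(2)) = (7/60)·log₂((7/60)/(1/3)) = -0.17670
  Q(3)·log₂(Q(3)/P(3)) = (23/60)·log₂((23/60)/(1/3)) = 0.07729

D_KL(Q||P) = 0.29248 - 0.17670 + 0.07729 = 0.19307 ≈ 0.1931 bits

These are NOT equal (difference: 0.0496 bits). KL divergence is asymmetric: D_KL(P||Q) ≠ D_KL(Q||P) in general.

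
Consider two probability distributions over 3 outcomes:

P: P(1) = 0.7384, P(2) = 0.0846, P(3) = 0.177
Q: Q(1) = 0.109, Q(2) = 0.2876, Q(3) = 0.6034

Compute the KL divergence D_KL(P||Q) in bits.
1.5755 bits

D_KL(P||Q) = Σ P(x) log₂(P(x)/Q(x))

Computing term by term:
  P(1)·log₂(P(1)/Q(1)) = 0.7384·log₂(0.7384/0.109) = 2.03804
  P(2)·log₂(P(2)/Q(2)) = 0.0846·log₂(0.0846/0.2876) = -0.14935
  P(3)·log₂(P(3)/Q(3)) = 0.177·log₂(0.177/0.6034) = -0.31318

D_KL(P||Q) = 2.03804 - 0.14935 - 0.31318 = 1.57551 ≈ 1.5755 bits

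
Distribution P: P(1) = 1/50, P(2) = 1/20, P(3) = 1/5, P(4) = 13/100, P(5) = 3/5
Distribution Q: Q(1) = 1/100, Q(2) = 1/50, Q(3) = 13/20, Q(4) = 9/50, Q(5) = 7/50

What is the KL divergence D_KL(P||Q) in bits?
0.9447 bits

D_KL(P||Q) = Σ P(x) log₂(P(x)/Q(x))

Computing term by term:
  P(1)·log₂(P(1)/Q(1)) = (1/50)·log₂((1/50)/(1/100)) = 0.02000
  P(2)·log₂(P(2)/Q(2)) = (1/20)·log₂((1/20)/(1/50)) = 0.06610
  P(3)·log₂(P(3)/Q(3)) = (1/5)·log₂((1/5)/(13/20)) = -0.34009
  P(4)·log₂(P(4)/Q(4)) = (13/100)·log₂((13/100)/(9/50)) = -0.06103
  P(5)·log₂(P(5)/Q(5)) = (3/5)·log₂((3/5)/(7/50)) = 1.25972

D_KL(P||Q) = 0.02000 + 0.06610 - 0.34009 - 0.06103 + 1.25972 = 0.94470 ≈ 0.9447 bits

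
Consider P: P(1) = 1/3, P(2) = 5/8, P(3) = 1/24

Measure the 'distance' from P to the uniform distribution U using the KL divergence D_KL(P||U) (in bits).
0.4418 bits

U(i) = 1/3 for all i

D_KL(P||U) = Σ P(x) log₂(P(x) / (1/3))
           = Σ P(x) log₂(P(x)) + log₂(3)
           = log₂(3) - H(P)

H(P) = -Σ P(x) log₂(P(x)):
  -P(1)·log₂(P(1)) = -(1/3)·log₂(1/3) = 0.52832
  -P(2)·log₂(P(2)) = -(5/8)·log₂(5/8) = 0.42379
  -P(3)·log₂(P(3)) = -(1/24)·log₂(1/24) = 0.19104
H(P) = 0.52832 + 0.42379 + 0.19104 = 1.14315 bits

log₂(3) = 1.58496 bits

D_KL(P||U) = 1.58496 - 1.14315 = 0.44181 ≈ 0.4418 bits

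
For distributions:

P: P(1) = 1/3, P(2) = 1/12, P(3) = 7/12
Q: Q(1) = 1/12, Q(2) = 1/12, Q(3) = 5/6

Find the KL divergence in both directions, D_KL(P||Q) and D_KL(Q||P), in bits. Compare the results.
D_KL(P||Q) = 0.3665 bits, D_KL(Q||P) = 0.2621 bits. D_KL(P||Q) is larger than D_KL(Q||P) by 0.1044 bits; the two directions differ.

D_KL(P||Q) = Σ P(x) log₂(P(x)/Q(x))

Computing term by term:
  P(1)·log₂(P(1)/Q(1)) = (1/3)·log₂((1/3)/(1/12)) = 0.66667
  P(2)·log₂(P(2)/Q(2)) = (1/12)·log₂((1/12)/(1/12)) = 0.00000
  P(3)·log₂(P(3)/Q(3)) = (7/12)·log₂((7/12)/(5/6)) = -0.30017

D_KL(P||Q) = 0.66667 + 0.00000 - 0.30017 = 0.36650 ≈ 0.3665 bits

D_KL(Q||P) = Σ Q(x) log₂(Q(x)/P(x))

Computing term by term:
  Q(1)·log₂(Q(1)/P(1)) = (1/12)·log₂((1/12)/(1/3)) = -0.16667
  Q(2)·log₂(Q(2)/P(2)) = (1/12)·log₂((1/12)/(1/12)) = 0.00000
  Q(3)·log₂(Q(3)/P(3)) = (5/6)·log₂((5/6)/(7/12)) = 0.42881

D_KL(Q||P) = -0.16667 + 0.00000 + 0.42881 = 0.26214 ≈ 0.2621 bits

These are NOT equal (difference: 0.1044 bits). KL divergence is asymmetric: D_KL(P||Q) ≠ D_KL(Q||P) in general.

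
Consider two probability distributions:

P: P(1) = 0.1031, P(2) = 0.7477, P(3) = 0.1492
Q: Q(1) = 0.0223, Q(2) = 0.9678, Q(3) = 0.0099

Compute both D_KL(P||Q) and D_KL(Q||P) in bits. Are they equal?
D_KL(P||Q) = 0.5333 bits, D_KL(Q||P) = 0.2723 bits. No, they are not equal.

D_KL(P||Q) = Σ P(x) log₂(P(x)/Q(x))

Computing term by term:
  P(1)·log₂(P(1)/Q(1)) = 0.1031·log₂(0.1031/0.0223) = 0.22774
  P(2)·log₂(P(2)/Q(2)) = 0.7477·log₂(0.7477/0.9678) = -0.27833
  P(3)·log₂(P(3)/Q(3)) = 0.1492·log₂(0.1492/0.0099) = 0.58392

D_KL(P||Q) = 0.22774 - 0.27833 + 0.58392 = 0.53333 ≈ 0.5333 bits

D_KL(Q||P) = Σ Q(x) log₂(Q(x)/P(x))

Computing term by term:
  Q(1)·log₂(Q(1)/P(1)) = 0.0223·log₂(0.0223/0.1031) = -0.04926
  Q(2)·log₂(Q(2)/P(2)) = 0.9678·log₂(0.9678/0.7477) = 0.36026
  Q(3)·log₂(Q(3)/P(3)) = 0.0099·log₂(0.0099/0.1492) = -0.03875

D_KL(Q||P) = -0.04926 + 0.36026 - 0.03875 = 0.27225 ≈ 0.2723 bits

These are NOT equal (difference: 0.2610 bits). KL divergence is asymmetric: D_KL(P||Q) ≠ D_KL(Q||P) in general.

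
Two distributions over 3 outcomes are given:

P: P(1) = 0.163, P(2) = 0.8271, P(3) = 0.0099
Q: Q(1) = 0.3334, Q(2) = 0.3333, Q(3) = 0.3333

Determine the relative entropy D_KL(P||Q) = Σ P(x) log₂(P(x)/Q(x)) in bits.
0.8660 bits

D_KL(P||Q) = Σ P(x) log₂(P(x)/Q(x))

Computing term by term:
  P(1)·log₂(P(1)/Q(1)) = 0.163·log₂(0.163/0.3334) = -0.16828
  P(2)·log₂(P(2)/Q(2)) = 0.8271·log₂(0.8271/0.3333) = 1.08453
  P(3)·log₂(P(3)/Q(3)) = 0.0099·log₂(0.0099/0.3333) = -0.05023

D_KL(P||Q) = -0.16828 + 1.08453 - 0.05023 = 0.86602 ≈ 0.8660 bits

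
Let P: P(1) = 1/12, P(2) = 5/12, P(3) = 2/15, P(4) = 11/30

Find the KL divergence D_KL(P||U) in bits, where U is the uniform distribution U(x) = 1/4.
0.2567 bits

U(i) = 1/4 for all i

D_KL(P||U) = Σ P(x) log₂(P(x) / (1/4))
           = Σ P(x) log₂(P(x)) + log₂(4)
           = log₂(4) - H(P)

H(P) = -Σ P(x) log₂(P(x)):
  -P(1)·log₂(P(1)) = -(1/12)·log₂(1/12) = 0.29875
  -P(2)·log₂(P(2)) = -(5/12)·log₂(5/12) = 0.52626
  -P(3)·log₂(P(3)) = -(2/15)·log₂(2/15) = 0.38759
  -P(4)·log₂(P(4)) = -(11/30)·log₂(11/30) = 0.53073
H(P) = 0.29875 + 0.52626 + 0.38759 + 0.53073 = 1.74333 bits

log₂(4) = 2.00000 bits

D_KL(P||U) = 2.00000 - 1.74333 = 0.25667 ≈ 0.2567 bits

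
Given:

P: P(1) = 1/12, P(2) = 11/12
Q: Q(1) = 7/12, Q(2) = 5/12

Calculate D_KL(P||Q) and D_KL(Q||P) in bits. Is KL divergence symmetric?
D_KL(P||Q) = 0.8088 bits, D_KL(Q||P) = 1.1637 bits. No, KL divergence is not symmetric.

D_KL(P||Q) = Σ P(x) log₂(P(x)/Q(x))

Computing term by term:
  P(1)·log₂(P(1)/Q(1)) = (1/12)·log₂((1/12)/(7/12)) = -0.23395
  P(2)·log₂(P(2)/Q(2)) = (11/12)·log₂((11/12)/(5/12)) = 1.04271

D_KL(P||Q) = -0.23395 + 1.04271 = 0.80876 ≈ 0.8088 bits

D_KL(Q||P) = Σ Q(x) log₂(Q(x)/P(x))

Computing term by term:
  Q(1)·log₂(Q(1)/P(1)) = (7/12)·log₂((7/12)/(1/12)) = 1.63762
  Q(2)·log₂(Q(2)/P(2)) = (5/12)·log₂((5/12)/(11/12)) = -0.47396

D_KL(Q||P) = 1.63762 - 0.47396 = 1.16366 ≈ 1.1637 bits

These are NOT equal (difference: 0.3549 bits). KL divergence is asymmetric: D_KL(P||Q) ≠ D_KL(Q||P) in general.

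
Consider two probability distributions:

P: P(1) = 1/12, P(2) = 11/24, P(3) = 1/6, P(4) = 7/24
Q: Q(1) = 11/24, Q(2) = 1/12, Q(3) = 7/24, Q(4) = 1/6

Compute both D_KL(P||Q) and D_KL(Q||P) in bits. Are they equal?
D_KL(P||Q) = 1.0232 bits, D_KL(Q||P) = 1.0232 bits. Yes, in this case they are equal (although KL divergence is not symmetric in general).

D_KL(P||Q) = Σ P(x) log₂(P(x)/Q(x))

Computing term by term:
  P(1)·log₂(P(1)/Q(1)) = (1/12)·log₂((1/12)/(11/24)) = -0.20495
  P(2)·log₂(P(2)/Q(2)) = (11/24)·log₂((11/24)/(1/12)) = 1.12724
  P(3)·log₂(P(3)/Q(3)) = (1/6)·log₂((1/6)/(7/24)) = -0.13456
  P(4)·log₂(P(4)/Q(4)) = (7/24)·log₂((7/24)/(1/6)) = 0.23548

D_KL(P||Q) = -0.20495 + 1.12724 - 0.13456 + 0.23548 = 1.02321 ≈ 1.0232 bits

D_KL(Q||P) = Σ Q(x) log₂(Q(x)/P(x))

Computing term by term:
  Q(1)·log₂(Q(1)/P(1)) = (11/24)·log₂((11/24)/(1/12)) = 1.12724
  Q(2)·log₂(Q(2)/P(2)) = (1/12)·log₂((1/12)/(11/24)) = -0.20495
  Q(3)·log₂(Q(3)/P(3)) = (7/24)·log₂((7/24)/(1/6)) = 0.23548
  Q(4)·log₂(Q(4)/P(4)) = (1/6)·log₂((1/6)/(7/24)) = -0.13456

D_KL(Q||P) = 1.12724 - 0.20495 + 0.23548 - 0.13456 = 1.02321 ≈ 1.0232 bits

These ARE equal here. Q is P with outcomes relabeled (Q(1) = P(2), Q(2) = P(1), Q(3) = P(4), Q(4) = P(3)) by a relabeling that is its own inverse, so the two sums contain exactly the same terms in a different order. This is a special case — KL divergence is not symmetric in general: D_KL(P||Q) ≠ D_KL(Q||P) for most P, Q.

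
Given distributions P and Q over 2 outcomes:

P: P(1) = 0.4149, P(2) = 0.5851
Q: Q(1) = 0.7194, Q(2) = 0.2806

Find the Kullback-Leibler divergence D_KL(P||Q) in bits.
0.2909 bits

D_KL(P||Q) = Σ P(x) log₂(P(x)/Q(x))

Computing term by term:
  P(1)·log₂(P(1)/Q(1)) = 0.4149·log₂(0.4149/0.7194) = -0.32944
  P(2)·log₂(P(2)/Q(2)) = 0.5851·log₂(0.5851/0.2806) = 0.62030

D_KL(P||Q) = -0.32944 + 0.62030 = 0.29086 ≈ 0.2909 bits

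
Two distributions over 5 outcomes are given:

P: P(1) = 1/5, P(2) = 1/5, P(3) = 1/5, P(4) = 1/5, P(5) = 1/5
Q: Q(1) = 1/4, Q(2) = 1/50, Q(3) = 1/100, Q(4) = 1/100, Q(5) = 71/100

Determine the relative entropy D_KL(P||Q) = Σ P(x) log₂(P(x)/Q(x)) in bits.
1.9632 bits

D_KL(P||Q) = Σ P(x) log₂(P(x)/Q(x))

Computing term by term:
  P(1)·log₂(P(1)/Q(1)) = (1/5)·log₂((1/5)/(1/4)) = -0.06439
  P(2)·log₂(P(2)/Q(2)) = (1/5)·log₂((1/5)/(1/50)) = 0.66439
  P(3)·log₂(P(3)/Q(3)) = (1/5)·log₂((1/5)/(1/100)) = 0.86439
  P(4)·log₂(P(4)/Q(4)) = (1/5)·log₂((1/5)/(1/100)) = 0.86439
  P(5)·log₂(P(5)/Q(5)) = (1/5)·log₂((1/5)/(71/100)) = -0.36556

D_KL(P||Q) = -0.06439 + 0.66439 + 0.86439 + 0.86439 - 0.36556 = 1.96322 ≈ 1.9632 bits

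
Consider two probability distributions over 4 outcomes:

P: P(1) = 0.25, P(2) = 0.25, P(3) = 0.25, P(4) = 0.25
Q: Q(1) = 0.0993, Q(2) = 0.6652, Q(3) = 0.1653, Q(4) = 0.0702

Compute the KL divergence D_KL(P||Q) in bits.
0.5874 bits

D_KL(P||Q) = Σ P(x) log₂(P(x)/Q(x))

Computing term by term:
  P(1)·log₂(P(1)/Q(1)) = 0.25·log₂(0.25/0.0993) = 0.33302
  P(2)·log₂(P(2)/Q(2)) = 0.25·log₂(0.25/0.6652) = -0.35297
  P(3)·log₂(P(3)/Q(3)) = 0.25·log₂(0.25/0.1653) = 0.14921
  P(4)·log₂(P(4)/Q(4)) = 0.25·log₂(0.25/0.0702) = 0.45810

D_KL(P||Q) = 0.33302 - 0.35297 + 0.14921 + 0.45810 = 0.58736 ≈ 0.5874 bits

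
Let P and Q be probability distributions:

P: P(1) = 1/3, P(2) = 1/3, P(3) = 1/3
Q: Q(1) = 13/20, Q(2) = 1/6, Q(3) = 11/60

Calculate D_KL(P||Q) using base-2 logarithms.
0.2997 bits

D_KL(P||Q) = Σ P(x) log₂(P(x)/Q(x))

Computing term by term:
  P(1)·log₂(P(1)/Q(1)) = (1/3)·log₂((1/3)/(13/20)) = -0.32116
  P(2)·log₂(P(2)/Q(2)) = (1/3)·log₂((1/3)/(1/6)) = 0.33333
  P(3)·log₂(P(3)/Q(3)) = (1/3)·log₂((1/3)/(11/60)) = 0.28750

D_KL(P||Q) = -0.32116 + 0.33333 + 0.28750 = 0.29967 ≈ 0.2997 bits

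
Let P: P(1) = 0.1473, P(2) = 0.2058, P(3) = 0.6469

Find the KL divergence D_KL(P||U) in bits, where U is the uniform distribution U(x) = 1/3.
0.3021 bits

U(i) = 1/3 for all i

D_KL(P||U) = Σ P(x) log₂(P(x) / (1/3))
           = Σ P(x) log₂(P(x)) + log₂(3)
           = log₂(3) - H(P)

H(P) = -Σ P(x) log₂(P(x)):
  -P(1)·log₂(P(1)) = -(0.1473)·log₂(0.1473) = 0.40702
  -P(2)·log₂(P(2)) = -(0.2058)·log₂(0.2058) = 0.46936
  -P(3)·log₂(P(3)) = -(0.6469)·log₂(0.6469) = 0.40650
H(P) = 0.40702 + 0.46936 + 0.40650 = 1.28288 bits

log₂(3) = 1.58496 bits

D_KL(P||U) = 1.58496 - 1.28288 = 0.30208 ≈ 0.3021 bits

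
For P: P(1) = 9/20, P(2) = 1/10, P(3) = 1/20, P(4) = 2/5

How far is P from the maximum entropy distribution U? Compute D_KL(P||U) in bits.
0.4045 bits

U(i) = 1/4 for all i

D_KL(P||U) = Σ P(x) log₂(P(x) / (1/4))
           = Σ P(x) log₂(P(x)) + log₂(4)
           = log₂(4) - H(P)

H(P) = -Σ P(x) log₂(P(x)):
  -P(1)·log₂(P(1)) = -(9/20)·log₂(9/20) = 0.51840
  -P(2)·log₂(P(2)) = -(1/10)·log₂(1/10) = 0.33219
  -P(3)·log₂(P(3)) = -(1/20)·log₂(1/20) = 0.21610
  -P(4)·log₂(P(4)) = -(2/5)·log₂(2/5) = 0.52877
H(P) = 0.51840 + 0.33219 + 0.21610 + 0.52877 = 1.59546 bits

log₂(4) = 2.00000 bits

D_KL(P||U) = 2.00000 - 1.59546 = 0.40454 ≈ 0.4045 bits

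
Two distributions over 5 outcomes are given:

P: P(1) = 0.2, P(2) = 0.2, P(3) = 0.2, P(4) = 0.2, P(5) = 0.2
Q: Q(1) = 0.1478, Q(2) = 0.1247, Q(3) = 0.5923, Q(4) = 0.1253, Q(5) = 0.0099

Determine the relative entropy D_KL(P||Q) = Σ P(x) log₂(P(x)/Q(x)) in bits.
0.9125 bits

D_KL(P||Q) = Σ P(x) log₂(P(x)/Q(x))

Computing term by term:
  P(1)·log₂(P(1)/Q(1)) = 0.2·log₂(0.2/0.1478) = 0.08727
  P(2)·log₂(P(2)/Q(2)) = 0.2·log₂(0.2/0.1247) = 0.13631
  P(3)·log₂(P(3)/Q(3)) = 0.2·log₂(0.2/0.5923) = -0.31327
  P(4)·log₂(P(4)/Q(4)) = 0.2·log₂(0.2/0.1253) = 0.13492
  P(5)·log₂(P(5)/Q(5)) = 0.2·log₂(0.2/0.0099) = 0.86729

D_KL(P||Q) = 0.08727 + 0.13631 - 0.31327 + 0.13492 + 0.86729 = 0.91252 ≈ 0.9125 bits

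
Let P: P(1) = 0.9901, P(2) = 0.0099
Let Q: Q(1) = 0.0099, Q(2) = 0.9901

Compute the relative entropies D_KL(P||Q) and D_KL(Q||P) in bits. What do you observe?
D_KL(P||Q) = 6.5125 bits, D_KL(Q||P) = 6.5125 bits. The two directions give the same value here, because Q is a self-inverse relabeling of P; in general KL divergence is asymmetric.

D_KL(P||Q) = Σ P(x) log₂(P(x)/Q(x))

Computing term by term:
  P(1)·log₂(P(1)/Q(1)) = 0.9901·log₂(0.9901/0.0099) = 6.57823
  P(2)·log₂(P(2)/Q(2)) = 0.0099·log₂(0.0099/0.9901) = -0.06578

D_KL(P||Q) = 6.57823 - 0.06578 = 6.51245 ≈ 6.5125 bits

D_KL(Q||P) = Σ Q(x) log₂(Q(x)/P(x))

Computing term by term:
  Q(1)·log₂(Q(1)/P(1)) = 0.0099·log₂(0.0099/0.9901) = -0.06578
  Q(2)·log₂(Q(2)/P(2)) = 0.9901·log₂(0.9901/0.0099) = 6.57823

D_KL(Q||P) = -0.06578 + 6.57823 = 6.51245 ≈ 6.5125 bits

These ARE equal here. Q is P with outcomes relabeled (Q(1) = P(2), Q(2) = P(1)) by a relabeling that is its own inverse, so the two sums contain exactly the same terms in a different order. This is a special case — KL divergence is not symmetric in general: D_KL(P||Q) ≠ D_KL(Q||P) for most P, Q.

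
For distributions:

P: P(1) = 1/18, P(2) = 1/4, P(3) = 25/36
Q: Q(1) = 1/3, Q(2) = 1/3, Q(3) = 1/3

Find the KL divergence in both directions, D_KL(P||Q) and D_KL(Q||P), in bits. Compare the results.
D_KL(P||Q) = 0.4880 bits, D_KL(Q||P) = 0.6470 bits. D_KL(Q||P) is larger than D_KL(P||Q) by 0.1590 bits; the two directions differ.

D_KL(P||Q) = Σ P(x) log₂(P(x)/Q(x))

Computing term by term:
  P(1)·log₂(P(1)/Q(1)) = (1/18)·log₂((1/18)/(1/3)) = -0.14361
  P(2)·log₂(P(2)/Q(2)) = (1/4)·log₂((1/4)/(1/3)) = -0.10376
  P(3)·log₂(P(3)/Q(3)) = (25/36)·log₂((25/36)/(1/3)) = 0.73534

D_KL(P||Q) = -0.14361 - 0.10376 + 0.73534 = 0.48797 ≈ 0.4880 bits

D_KL(Q||P) = Σ Q(x) log₂(Q(x)/P(x))

Computing term by term:
  Q(1)·log₂(Q(1)/P(1)) = (1/3)·log₂((1/3)/(1/18)) = 0.86165
  Q(2)·log₂(Q(2)/P(2)) = (1/3)·log₂((1/3)/(1/4)) = 0.13835
  Q(3)·log₂(Q(3)/P(3)) = (1/3)·log₂((1/3)/(25/36)) = -0.35296

D_KL(Q||P) = 0.86165 + 0.13835 - 0.35296 = 0.64704 ≈ 0.6470 bits

These are NOT equal (difference: 0.1590 bits). KL divergence is asymmetric: D_KL(P||Q) ≠ D_KL(Q||P) in general.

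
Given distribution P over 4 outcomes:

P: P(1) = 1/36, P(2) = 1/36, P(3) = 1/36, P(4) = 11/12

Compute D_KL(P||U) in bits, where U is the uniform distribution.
1.4541 bits

U(i) = 1/4 for all i

D_KL(P||U) = Σ P(x) log₂(P(x) / (1/4))
           = Σ P(x) log₂(P(x)) + log₂(4)
           = log₂(4) - H(P)

H(P) = -Σ P(x) log₂(P(x)):
  -P(1)·log₂(P(1)) = -(1/36)·log₂(1/36) = 0.14361
  -P(2)·log₂(P(2)) = -(1/36)·log₂(1/36) = 0.14361
  -P(3)·log₂(P(3)) = -(1/36)·log₂(1/36) = 0.14361
  -P(4)·log₂(P(4)) = -(11/12)·log₂(11/12) = 0.11507
H(P) = 0.14361 + 0.14361 + 0.14361 + 0.11507 = 0.54590 bits

log₂(4) = 2.00000 bits

D_KL(P||U) = 2.00000 - 0.54590 = 1.45410 ≈ 1.4541 bits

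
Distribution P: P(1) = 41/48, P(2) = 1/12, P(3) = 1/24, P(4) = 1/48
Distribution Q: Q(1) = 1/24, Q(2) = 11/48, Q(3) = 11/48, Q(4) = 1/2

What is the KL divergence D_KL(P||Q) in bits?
3.4025 bits

D_KL(P||Q) = Σ P(x) log₂(P(x)/Q(x))

Computing term by term:
  P(1)·log₂(P(1)/Q(1)) = (41/48)·log₂((41/48)/(1/24)) = 3.72208
  P(2)·log₂(P(2)/Q(2)) = (1/12)·log₂((1/12)/(11/48)) = -0.12162
  P(3)·log₂(P(3)/Q(3)) = (1/24)·log₂((1/24)/(11/48)) = -0.10248
  P(4)·log₂(P(4)/Q(4)) = (1/48)·log₂((1/48)/(1/2)) = -0.09552

D_KL(P||Q) = 3.72208 - 0.12162 - 0.10248 - 0.09552 = 3.40246 ≈ 3.4025 bits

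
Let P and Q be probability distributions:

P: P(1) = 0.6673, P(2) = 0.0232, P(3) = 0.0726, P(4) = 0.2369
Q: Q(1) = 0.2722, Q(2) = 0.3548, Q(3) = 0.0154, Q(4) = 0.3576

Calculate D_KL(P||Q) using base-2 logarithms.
0.7937 bits

D_KL(P||Q) = Σ P(x) log₂(P(x)/Q(x))

Computing term by term:
  P(1)·log₂(P(1)/Q(1)) = 0.6673·log₂(0.6673/0.2722) = 0.86326
  P(2)·log₂(P(2)/Q(2)) = 0.0232·log₂(0.0232/0.3548) = -0.09129
  P(3)·log₂(P(3)/Q(3)) = 0.0726·log₂(0.0726/0.0154) = 0.16241
  P(4)·log₂(P(4)/Q(4)) = 0.2369·log₂(0.2369/0.3576) = -0.14073

D_KL(P||Q) = 0.86326 - 0.09129 + 0.16241 - 0.14073 = 0.79365 ≈ 0.7937 bits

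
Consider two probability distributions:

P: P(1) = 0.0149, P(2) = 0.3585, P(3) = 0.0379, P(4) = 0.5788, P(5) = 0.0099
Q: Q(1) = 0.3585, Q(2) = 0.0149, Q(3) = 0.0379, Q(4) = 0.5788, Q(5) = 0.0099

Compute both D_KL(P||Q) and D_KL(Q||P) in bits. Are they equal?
D_KL(P||Q) = 1.5766 bits, D_KL(Q||P) = 1.5766 bits. Yes, in this case they are equal (although KL divergence is not symmetric in general).

D_KL(P||Q) = Σ P(x) log₂(P(x)/Q(x))

Computing term by term:
  P(1)·log₂(P(1)/Q(1)) = 0.0149·log₂(0.0149/0.3585) = -0.06837
  P(2)·log₂(P(2)/Q(2)) = 0.3585·log₂(0.3585/0.0149) = 1.64501
  P(3)·log₂(P(3)/Q(3)) = 0.0379·log₂(0.0379/0.0379) = 0.00000
  P(4)·log₂(P(4)/Q(4)) = 0.5788·log₂(0.5788/0.5788) = 0.00000
  P(5)·log₂(P(5)/Q(5)) = 0.0099·log₂(0.0099/0.0099) = 0.00000

D_KL(P||Q) = -0.06837 + 1.64501 + 0.00000 + 0.00000 + 0.00000 = 1.57664 ≈ 1.5766 bits

D_KL(Q||P) = Σ Q(x) log₂(Q(x)/P(x))

Computing term by term:
  Q(1)·log₂(Q(1)/P(1)) = 0.3585·log₂(0.3585/0.0149) = 1.64501
  Q(2)·log₂(Q(2)/P(2)) = 0.0149·log₂(0.0149/0.3585) = -0.06837
  Q(3)·log₂(Q(3)/P(3)) = 0.0379·log₂(0.0379/0.0379) = 0.00000
  Q(4)·log₂(Q(4)/P(4)) = 0.5788·log₂(0.5788/0.5788) = 0.00000
  Q(5)·log₂(Q(5)/P(5)) = 0.0099·log₂(0.0099/0.0099) = 0.00000

D_KL(Q||P) = 1.64501 - 0.06837 + 0.00000 + 0.00000 + 0.00000 = 1.57664 ≈ 1.5766 bits

These ARE equal here. Q is P with outcomes relabeled (Q(1) = P(2), Q(2) = P(1)) by a relabeling that is its own inverse, so the two sums contain exactly the same terms in a different order. This is a special case — KL divergence is not symmetric in general: D_KL(P||Q) ≠ D_KL(Q||P) for most P, Q.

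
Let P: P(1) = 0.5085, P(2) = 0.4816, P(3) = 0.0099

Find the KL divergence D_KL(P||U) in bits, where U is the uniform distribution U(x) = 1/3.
0.5153 bits

U(i) = 1/3 for all i

D_KL(P||U) = Σ P(x) log₂(P(x) / (1/3))
           = Σ P(x) log₂(P(x)) + log₂(3)
           = log₂(3) - H(P)

H(P) = -Σ P(x) log₂(P(x)):
  -P(1)·log₂(P(1)) = -(0.5085)·log₂(0.5085) = 0.49613
  -P(2)·log₂(P(2)) = -(0.4816)·log₂(0.4816) = 0.50765
  -P(3)·log₂(P(3)) = -(0.0099)·log₂(0.0099) = 0.06592
H(P) = 0.49613 + 0.50765 + 0.06592 = 1.06970 bits

log₂(3) = 1.58496 bits

D_KL(P||U) = 1.58496 - 1.06970 = 0.51526 ≈ 0.5153 bits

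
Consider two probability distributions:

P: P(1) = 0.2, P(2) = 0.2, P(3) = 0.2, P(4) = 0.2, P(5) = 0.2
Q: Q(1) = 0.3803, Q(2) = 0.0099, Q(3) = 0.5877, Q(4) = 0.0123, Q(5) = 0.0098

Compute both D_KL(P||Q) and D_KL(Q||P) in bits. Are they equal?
D_KL(P||Q) = 2.0457 bits, D_KL(Q||P) = 1.1315 bits. No, they are not equal.

D_KL(P||Q) = Σ P(x) log₂(P(x)/Q(x))

Computing term by term:
  P(1)·log₂(P(1)/Q(1)) = 0.2·log₂(0.2/0.3803) = -0.18543
  P(2)·log₂(P(2)/Q(2)) = 0.2·log₂(0.2/0.0099) = 0.86729
  P(3)·log₂(P(3)/Q(3)) = 0.2·log₂(0.2/0.5877) = -0.31102
  P(4)·log₂(P(4)/Q(4)) = 0.2·log₂(0.2/0.0123) = 0.80465
  P(5)·log₂(P(5)/Q(5)) = 0.2·log₂(0.2/0.0098) = 0.87021

D_KL(P||Q) = -0.18543 + 0.86729 - 0.31102 + 0.80465 + 0.87021 = 2.04570 ≈ 2.0457 bits

D_KL(Q||P) = Σ Q(x) log₂(Q(x)/P(x))

Computing term by term:
  Q(1)·log₂(Q(1)/P(1)) = 0.3803·log₂(0.3803/0.2) = 0.35259
  Q(2)·log₂(Q(2)/P(2)) = 0.0099·log₂(0.0099/0.2) = -0.04293
  Q(3)·log₂(Q(3)/P(3)) = 0.5877·log₂(0.5877/0.2) = 0.91392
  Q(4)·log₂(Q(4)/P(4)) = 0.0123·log₂(0.0123/0.2) = -0.04949
  Q(5)·log₂(Q(5)/P(5)) = 0.0098·log₂(0.0098/0.2) = -0.04264

D_KL(Q||P) = 0.35259 - 0.04293 + 0.91392 - 0.04949 - 0.04264 = 1.13145 ≈ 1.1315 bits

These are NOT equal (difference: 0.9142 bits). KL divergence is asymmetric: D_KL(P||Q) ≠ D_KL(Q||P) in general.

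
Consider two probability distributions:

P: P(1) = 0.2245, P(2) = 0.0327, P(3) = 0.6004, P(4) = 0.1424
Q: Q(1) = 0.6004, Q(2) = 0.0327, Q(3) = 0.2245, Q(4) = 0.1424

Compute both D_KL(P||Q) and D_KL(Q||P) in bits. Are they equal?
D_KL(P||Q) = 0.5335 bits, D_KL(Q||P) = 0.5335 bits. Yes, in this case they are equal (although KL divergence is not symmetric in general).

D_KL(P||Q) = Σ P(x) log₂(P(x)/Q(x))

Computing term by term:
  P(1)·log₂(P(1)/Q(1)) = 0.2245·log₂(0.2245/0.6004) = -0.31861
  P(2)·log₂(P(2)/Q(2)) = 0.0327·log₂(0.0327/0.0327) = 0.00000
  P(3)·log₂(P(3)/Q(3)) = 0.6004·log₂(0.6004/0.2245) = 0.85209
  P(4)·log₂(P(4)/Q(4)) = 0.1424·log₂(0.1424/0.1424) = 0.00000

D_KL(P||Q) = -0.31861 + 0.00000 + 0.85209 + 0.00000 = 0.53348 ≈ 0.5335 bits

D_KL(Q||P) = Σ Q(x) log₂(Q(x)/P(x))

Computing term by term:
  Q(1)·log₂(Q(1)/P(1)) = 0.6004·log₂(0.6004/0.2245) = 0.85209
  Q(2)·log₂(Q(2)/P(2)) = 0.0327·log₂(0.0327/0.0327) = 0.00000
  Q(3)·log₂(Q(3)/P(3)) = 0.2245·log₂(0.2245/0.6004) = -0.31861
  Q(4)·log₂(Q(4)/P(4)) = 0.1424·log₂(0.1424/0.1424) = 0.00000

D_KL(Q||P) = 0.85209 + 0.00000 - 0.31861 + 0.00000 = 0.53348 ≈ 0.5335 bits

These ARE equal here. Q is P with outcomes relabeled (Q(1) = P(3), Q(3) = P(1)) by a relabeling that is its own inverse, so the two sums contain exactly the same terms in a different order. This is a special case — KL divergence is not symmetric in general: D_KL(P||Q) ≠ D_KL(Q||P) for most P, Q.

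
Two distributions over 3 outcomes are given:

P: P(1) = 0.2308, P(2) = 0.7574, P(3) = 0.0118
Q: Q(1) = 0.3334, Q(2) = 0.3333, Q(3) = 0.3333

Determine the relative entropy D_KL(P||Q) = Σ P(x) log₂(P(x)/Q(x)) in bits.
0.7176 bits

D_KL(P||Q) = Σ P(x) log₂(P(x)/Q(x))

Computing term by term:
  P(1)·log₂(P(1)/Q(1)) = 0.2308·log₂(0.2308/0.3334) = -0.12246
  P(2)·log₂(P(2)/Q(2)) = 0.7574·log₂(0.7574/0.3333) = 0.89694
  P(3)·log₂(P(3)/Q(3)) = 0.0118·log₂(0.0118/0.3333) = -0.05688

D_KL(P||Q) = -0.12246 + 0.89694 - 0.05688 = 0.71760 ≈ 0.7176 bits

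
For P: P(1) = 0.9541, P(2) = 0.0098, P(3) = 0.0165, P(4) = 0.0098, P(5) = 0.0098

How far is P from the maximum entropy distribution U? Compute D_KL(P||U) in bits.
1.9634 bits

U(i) = 1/5 for all i

D_KL(P||U) = Σ P(x) log₂(P(x) / (1/5))
           = Σ P(x) log₂(P(x)) + log₂(5)
           = log₂(5) - H(P)

H(P) = -Σ P(x) log₂(P(x)):
  -P(1)·log₂(P(1)) = -(0.9541)·log₂(0.9541) = 0.06468
  -P(2)·log₂(P(2)) = -(0.0098)·log₂(0.0098) = 0.06540
  -P(3)·log₂(P(3)) = -(0.0165)·log₂(0.0165) = 0.09770
  -P(4)·log₂(P(4)) = -(0.0098)·log₂(0.0098) = 0.06540
  -P(5)·log₂(P(5)) = -(0.0098)·log₂(0.0098) = 0.06540
H(P) = 0.06468 + 0.06540 + 0.09770 + 0.06540 + 0.06540 = 0.35858 bits

log₂(5) = 2.32193 bits

D_KL(P||U) = 2.32193 - 0.35858 = 1.96335 ≈ 1.9634 bits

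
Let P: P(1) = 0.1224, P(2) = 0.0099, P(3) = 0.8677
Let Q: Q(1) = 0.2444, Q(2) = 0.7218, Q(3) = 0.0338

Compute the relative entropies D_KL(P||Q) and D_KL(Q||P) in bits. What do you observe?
D_KL(P||Q) = 3.8793 bits, D_KL(Q||P) = 4.5521 bits. The two directions give different values (D_KL(Q||P) exceeds D_KL(P||Q) by 0.6728 bits): KL divergence is asymmetric.

D_KL(P||Q) = Σ P(x) log₂(P(x)/Q(x))

Computing term by term:
  P(1)·log₂(P(1)/Q(1)) = 0.1224·log₂(0.1224/0.2444) = -0.12211
  P(2)·log₂(P(2)/Q(2)) = 0.0099·log₂(0.0099/0.7218) = -0.06126
  P(3)·log₂(P(3)/Q(3)) = 0.8677·log₂(0.8677/0.0338) = 4.06266

D_KL(P||Q) = -0.12211 - 0.06126 + 4.06266 = 3.87929 ≈ 3.8793 bits

D_KL(Q||P) = Σ Q(x) log₂(Q(x)/P(x))

Computing term by term:
  Q(1)·log₂(Q(1)/P(1)) = 0.2444·log₂(0.2444/0.1224) = 0.24382
  Q(2)·log₂(Q(2)/P(2)) = 0.7218·log₂(0.7218/0.0099) = 4.46652
  Q(3)·log₂(Q(3)/P(3)) = 0.0338·log₂(0.0338/0.8677) = -0.15826

D_KL(Q||P) = 0.24382 + 4.46652 - 0.15826 = 4.55208 ≈ 4.5521 bits

These are NOT equal (difference: 0.6728 bits). KL divergence is asymmetric: D_KL(P||Q) ≠ D_KL(Q||P) in general.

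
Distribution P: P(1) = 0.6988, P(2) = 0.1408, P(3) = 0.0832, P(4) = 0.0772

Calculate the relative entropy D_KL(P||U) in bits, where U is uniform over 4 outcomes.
0.6567 bits

U(i) = 1/4 for all i

D_KL(P||U) = Σ P(x) log₂(P(x) / (1/4))
           = Σ P(x) log₂(P(x)) + log₂(4)
           = log₂(4) - H(P)

H(P) = -Σ P(x) log₂(P(x)):
  -P(1)·log₂(P(1)) = -(0.6988)·log₂(0.6988) = 0.36131
  -P(2)·log₂(P(2)) = -(0.1408)·log₂(0.1408) = 0.39822
  -P(3)·log₂(P(3)) = -(0.0832)·log₂(0.0832) = 0.29846
  -P(4)·log₂(P(4)) = -(0.0772)·log₂(0.0772) = 0.28527
H(P) = 0.36131 + 0.39822 + 0.29846 + 0.28527 = 1.34326 bits

log₂(4) = 2.00000 bits

D_KL(P||U) = 2.00000 - 1.34326 = 0.65674 ≈ 0.6567 bits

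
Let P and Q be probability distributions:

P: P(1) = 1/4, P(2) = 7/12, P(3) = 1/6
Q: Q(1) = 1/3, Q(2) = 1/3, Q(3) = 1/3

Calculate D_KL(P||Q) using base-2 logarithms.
0.2005 bits

D_KL(P||Q) = Σ P(x) log₂(P(x)/Q(x))

Computing term by term:
  P(1)·log₂(P(1)/Q(1)) = (1/4)·log₂((1/4)/(1/3)) = -0.10376
  P(2)·log₂(P(2)/Q(2)) = (7/12)·log₂((7/12)/(1/3)) = 0.47096
  P(3)·log₂(P(3)/Q(3)) = (1/6)·log₂((1/6)/(1/3)) = -0.16667

D_KL(P||Q) = -0.10376 + 0.47096 - 0.16667 = 0.20053 ≈ 0.2005 bits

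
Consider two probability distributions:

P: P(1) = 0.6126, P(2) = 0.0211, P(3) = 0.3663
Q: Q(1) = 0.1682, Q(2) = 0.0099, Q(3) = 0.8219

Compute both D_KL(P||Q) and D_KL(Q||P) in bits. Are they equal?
D_KL(P||Q) = 0.7383 bits, D_KL(Q||P) = 0.6338 bits. No, they are not equal.

D_KL(P||Q) = Σ P(x) log₂(P(x)/Q(x))

Computing term by term:
  P(1)·log₂(P(1)/Q(1)) = 0.6126·log₂(0.6126/0.1682) = 1.14236
  P(2)·log₂(P(2)/Q(2)) = 0.0211·log₂(0.0211/0.0099) = 0.02304
  P(3)·log₂(P(3)/Q(3)) = 0.3663·log₂(0.3663/0.8219) = -0.42708

D_KL(P||Q) = 1.14236 + 0.02304 - 0.42708 = 0.73832 ≈ 0.7383 bits

D_KL(Q||P) = Σ Q(x) log₂(Q(x)/P(x))

Computing term by term:
  Q(1)·log₂(Q(1)/P(1)) = 0.1682·log₂(0.1682/0.6126) = -0.31365
  Q(2)·log₂(Q(2)/P(2)) = 0.0099·log₂(0.0099/0.0211) = -0.01081
  Q(3)·log₂(Q(3)/P(3)) = 0.8219·log₂(0.8219/0.3663) = 0.95828

D_KL(Q||P) = -0.31365 - 0.01081 + 0.95828 = 0.63382 ≈ 0.6338 bits

These are NOT equal (difference: 0.1045 bits). KL divergence is asymmetric: D_KL(P||Q) ≠ D_KL(Q||P) in general.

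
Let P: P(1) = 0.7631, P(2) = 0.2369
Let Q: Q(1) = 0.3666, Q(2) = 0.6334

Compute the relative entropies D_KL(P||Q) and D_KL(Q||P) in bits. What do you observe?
D_KL(P||Q) = 0.4710 bits, D_KL(Q||P) = 0.5110 bits. The two directions give different values (D_KL(Q||P) exceeds D_KL(P||Q) by 0.0400 bits): KL divergence is asymmetric.

D_KL(P||Q) = Σ P(x) log₂(P(x)/Q(x))

Computing term by term:
  P(1)·log₂(P(1)/Q(1)) = 0.7631·log₂(0.7631/0.3666) = 0.80710
  P(2)·log₂(P(2)/Q(2)) = 0.2369·log₂(0.2369/0.6334) = -0.33612

D_KL(P||Q) = 0.80710 - 0.33612 = 0.47098 ≈ 0.4710 bits

D_KL(Q||P) = Σ Q(x) log₂(Q(x)/P(x))

Computing term by term:
  Q(1)·log₂(Q(1)/P(1)) = 0.3666·log₂(0.3666/0.7631) = -0.38774
  Q(2)·log₂(Q(2)/P(2)) = 0.6334·log₂(0.6334/0.2369) = 0.89869

D_KL(Q||P) = -0.38774 + 0.89869 = 0.51095 ≈ 0.5110 bits

These are NOT equal (difference: 0.0400 bits). KL divergence is asymmetric: D_KL(P||Q) ≠ D_KL(Q||P) in general.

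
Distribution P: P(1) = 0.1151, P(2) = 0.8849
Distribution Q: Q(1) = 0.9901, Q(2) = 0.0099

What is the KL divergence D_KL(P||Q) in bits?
5.3785 bits

D_KL(P||Q) = Σ P(x) log₂(P(x)/Q(x))

Computing term by term:
  P(1)·log₂(P(1)/Q(1)) = 0.1151·log₂(0.1151/0.9901) = -0.35735
  P(2)·log₂(P(2)/Q(2)) = 0.8849·log₂(0.8849/0.0099) = 5.73587

D_KL(P||Q) = -0.35735 + 5.73587 = 5.37852 ≈ 5.3785 bits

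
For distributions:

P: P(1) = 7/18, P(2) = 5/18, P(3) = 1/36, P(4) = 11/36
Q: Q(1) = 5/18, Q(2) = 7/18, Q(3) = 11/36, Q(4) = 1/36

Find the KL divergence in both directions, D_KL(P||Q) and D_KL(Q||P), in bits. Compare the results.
D_KL(P||Q) = 1.0149 bits, D_KL(Q||P) = 1.0149 bits. The two directions give exactly the same value for this pair.

D_KL(P||Q) = Σ P(x) log₂(P(x)/Q(x))

Computing term by term:
  P(1)·log₂(P(1)/Q(1)) = (7/18)·log₂((7/18)/(5/18)) = 0.18878
  P(2)·log₂(P(2)/Q(2)) = (5/18)·log₂((5/18)/(7/18)) = -0.13484
  P(3)·log₂(P(3)/Q(3)) = (1/36)·log₂((1/36)/(11/36)) = -0.09610
  P(4)·log₂(P(4)/Q(4)) = (11/36)·log₂((11/36)/(1/36)) = 1.05705

D_KL(P||Q) = 0.18878 - 0.13484 - 0.09610 + 1.05705 = 1.01489 ≈ 1.0149 bits

D_KL(Q||P) = Σ Q(x) log₂(Q(x)/P(x))

Computing term by term:
  Q(1)·log₂(Q(1)/P(1)) = (5/18)·log₂((5/18)/(7/18)) = -0.13484
  Q(2)·log₂(Q(2)/P(2)) = (7/18)·log₂((7/18)/(5/18)) = 0.18878
  Q(3)·log₂(Q(3)/P(3)) = (11/36)·log₂((11/36)/(1/36)) = 1.05705
  Q(4)·log₂(Q(4)/P(4)) = (1/36)·log₂((1/36)/(11/36)) = -0.09610

D_KL(Q||P) = -0.13484 + 0.18878 + 1.05705 - 0.09610 = 1.01489 ≈ 1.0149 bits

These ARE equal here. Q is P with outcomes relabeled (Q(1) = P(2), Q(2) = P(1), Q(3) = P(4), Q(4) = P(3)) by a relabeling that is its own inverse, so the two sums contain exactly the same terms in a different order. This is a special case — KL divergence is not symmetric in general: D_KL(P||Q) ≠ D_KL(Q||P) for most P, Q.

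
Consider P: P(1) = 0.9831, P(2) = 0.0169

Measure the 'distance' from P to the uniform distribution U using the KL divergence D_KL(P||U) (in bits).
0.8763 bits

U(i) = 1/2 for all i

D_KL(P||U) = Σ P(x) log₂(P(x) / (1/2))
           = Σ P(x) log₂(P(x)) + log₂(2)
           = log₂(2) - H(P)

H(P) = -Σ P(x) log₂(P(x)):
  -P(1)·log₂(P(1)) = -(0.9831)·log₂(0.9831) = 0.02417
  -P(2)·log₂(P(2)) = -(0.0169)·log₂(0.0169) = 0.09949
H(P) = 0.02417 + 0.09949 = 0.12366 bits

log₂(2) = 1.00000 bits

D_KL(P||U) = 1.00000 - 0.12366 = 0.87634 ≈ 0.8763 bits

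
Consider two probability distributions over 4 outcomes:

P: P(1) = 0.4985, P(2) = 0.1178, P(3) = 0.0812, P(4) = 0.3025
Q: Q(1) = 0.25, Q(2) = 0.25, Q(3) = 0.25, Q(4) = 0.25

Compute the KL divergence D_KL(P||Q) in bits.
0.3199 bits

D_KL(P||Q) = Σ P(x) log₂(P(x)/Q(x))

Computing term by term:
  P(1)·log₂(P(1)/Q(1)) = 0.4985·log₂(0.4985/0.25) = 0.49634
  P(2)·log₂(P(2)/Q(2)) = 0.1178·log₂(0.1178/0.25) = -0.12788
  P(3)·log₂(P(3)/Q(3)) = 0.0812·log₂(0.0812/0.25) = -0.13174
  P(4)·log₂(P(4)/Q(4)) = 0.3025·log₂(0.3025/0.25) = 0.08319

D_KL(P||Q) = 0.49634 - 0.12788 - 0.13174 + 0.08319 = 0.31991 ≈ 0.3199 bits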